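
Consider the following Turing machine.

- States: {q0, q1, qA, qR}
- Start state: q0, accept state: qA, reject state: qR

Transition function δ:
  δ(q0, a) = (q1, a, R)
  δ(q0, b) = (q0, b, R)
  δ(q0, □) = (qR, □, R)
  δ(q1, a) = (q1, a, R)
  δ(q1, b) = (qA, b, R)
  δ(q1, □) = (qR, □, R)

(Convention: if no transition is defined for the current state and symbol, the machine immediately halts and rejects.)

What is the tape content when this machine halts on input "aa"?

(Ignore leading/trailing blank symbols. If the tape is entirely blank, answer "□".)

Execution trace:
Initial: [q0]aa
Step 1: δ(q0, a) = (q1, a, R) → a[q1]a
Step 2: δ(q1, a) = (q1, a, R) → aa[q1]□
Step 3: δ(q1, □) = (qR, □, R) → aa□[qR]□

The machine reaches the reject state qR and halts.

Final tape (ignoring leading/trailing blanks): aa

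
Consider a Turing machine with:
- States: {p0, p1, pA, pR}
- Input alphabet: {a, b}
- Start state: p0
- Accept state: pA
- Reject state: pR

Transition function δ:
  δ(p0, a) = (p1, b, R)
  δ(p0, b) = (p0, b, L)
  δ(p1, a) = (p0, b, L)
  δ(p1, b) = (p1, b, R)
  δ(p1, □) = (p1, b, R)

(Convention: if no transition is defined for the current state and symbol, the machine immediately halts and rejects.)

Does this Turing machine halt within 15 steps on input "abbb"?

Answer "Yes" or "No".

Execution trace:
Initial: [p0]abbb
Step 1: δ(p0, a) = (p1, b, R) → b[p1]bbb
Step 2: δ(p1, b) = (p1, b, R) → bb[p1]bb
Step 3: δ(p1, b) = (p1, b, R) → bbb[p1]b
Step 4: δ(p1, b) = (p1, b, R) → bbbb[p1]□
Step 5: δ(p1, □) = (p1, b, R) → bbbbb[p1]□
Step 6: δ(p1, □) = (p1, b, R) → bbbbbb[p1]□
Step 7: δ(p1, □) = (p1, b, R) → bbbbbbb[p1]□
Step 8: δ(p1, □) = (p1, b, R) → bbbbbbbb[p1]□
Step 9: δ(p1, □) = (p1, b, R) → bbbbbbbbb[p1]□
Step 10: δ(p1, □) = (p1, b, R) → bbbbbbbbbb[p1]□
Step 11: δ(p1, □) = (p1, b, R) → bbbbbbbbbbb[p1]□
Step 12: δ(p1, □) = (p1, b, R) → bbbbbbbbbbbb[p1]□
Step 13: δ(p1, □) = (p1, b, R) → bbbbbbbbbbbbb[p1]□
Step 14: δ(p1, □) = (p1, b, R) → bbbbbbbbbbbbbb[p1]□
Step 15: δ(p1, □) = (p1, b, R) → bbbbbbbbbbbbbbb[p1]□

The machine has not reached a halting state after 15 steps.
The machine did not halt within the 15-step bound.

Answer: No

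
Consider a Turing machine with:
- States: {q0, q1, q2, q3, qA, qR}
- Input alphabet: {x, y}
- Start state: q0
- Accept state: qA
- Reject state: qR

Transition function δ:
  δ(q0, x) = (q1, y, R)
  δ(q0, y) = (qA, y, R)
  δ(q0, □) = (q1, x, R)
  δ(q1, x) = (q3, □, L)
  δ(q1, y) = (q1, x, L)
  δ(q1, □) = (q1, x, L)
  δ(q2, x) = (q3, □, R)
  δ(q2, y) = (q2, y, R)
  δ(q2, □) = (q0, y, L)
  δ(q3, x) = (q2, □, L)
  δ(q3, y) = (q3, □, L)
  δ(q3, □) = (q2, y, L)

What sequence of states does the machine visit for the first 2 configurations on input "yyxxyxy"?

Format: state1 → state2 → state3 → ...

Execution trace:
Initial: [q0]yyxxyxy
Step 1: δ(q0, y) = (qA, y, R) → y[qA]yxxyxy

The machine reaches the accept state qA and halts.

State sequence: q0 → qA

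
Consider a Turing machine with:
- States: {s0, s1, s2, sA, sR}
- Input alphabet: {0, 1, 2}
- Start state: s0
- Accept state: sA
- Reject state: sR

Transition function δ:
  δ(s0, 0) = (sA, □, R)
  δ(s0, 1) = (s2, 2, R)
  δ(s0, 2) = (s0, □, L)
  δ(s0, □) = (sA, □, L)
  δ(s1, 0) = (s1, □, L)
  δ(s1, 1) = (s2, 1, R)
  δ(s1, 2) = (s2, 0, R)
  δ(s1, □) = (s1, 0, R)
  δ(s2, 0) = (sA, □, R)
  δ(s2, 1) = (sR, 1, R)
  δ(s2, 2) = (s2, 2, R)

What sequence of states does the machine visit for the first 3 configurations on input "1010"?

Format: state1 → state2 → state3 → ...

Execution trace:
Initial: [s0]1010
Step 1: δ(s0, 1) = (s2, 2, R) → 2[s2]010
Step 2: δ(s2, 0) = (sA, □, R) → 2□[sA]10

The machine reaches the accept state sA and halts.

State sequence: s0 → s2 → sA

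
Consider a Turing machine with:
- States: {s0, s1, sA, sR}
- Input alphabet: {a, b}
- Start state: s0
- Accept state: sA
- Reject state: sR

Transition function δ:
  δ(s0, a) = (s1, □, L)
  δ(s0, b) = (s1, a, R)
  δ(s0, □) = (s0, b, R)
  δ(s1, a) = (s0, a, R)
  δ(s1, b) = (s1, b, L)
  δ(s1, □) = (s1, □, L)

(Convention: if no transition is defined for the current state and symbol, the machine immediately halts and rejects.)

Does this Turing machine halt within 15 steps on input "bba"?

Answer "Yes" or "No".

Execution trace:
Initial: [s0]bba
Step 1: δ(s0, b) = (s1, a, R) → a[s1]ba
Step 2: δ(s1, b) = (s1, b, L) → [s1]aba
Step 3: δ(s1, a) = (s0, a, R) → a[s0]ba
Step 4: δ(s0, b) = (s1, a, R) → aa[s1]a
Step 5: δ(s1, a) = (s0, a, R) → aaa[s0]□
Step 6: δ(s0, □) = (s0, b, R) → aaab[s0]□
Step 7: δ(s0, □) = (s0, b, R) → aaabb[s0]□
Step 8: δ(s0, □) = (s0, b, R) → aaabbb[s0]□
Step 9: δ(s0, □) = (s0, b, R) → aaabbbb[s0]□
Step 10: δ(s0, □) = (s0, b, R) → aaabbbbb[s0]□
Step 11: δ(s0, □) = (s0, b, R) → aaabbbbbb[s0]□
Step 12: δ(s0, □) = (s0, b, R) → aaabbbbbbb[s0]□
Step 13: δ(s0, □) = (s0, b, R) → aaabbbbbbbb[s0]□
Step 14: δ(s0, □) = (s0, b, R) → aaabbbbbbbbb[s0]□
Step 15: δ(s0, □) = (s0, b, R) → aaabbbbbbbbbb[s0]□

The machine has not reached a halting state after 15 steps.
The machine did not halt within the 15-step bound.

Answer: No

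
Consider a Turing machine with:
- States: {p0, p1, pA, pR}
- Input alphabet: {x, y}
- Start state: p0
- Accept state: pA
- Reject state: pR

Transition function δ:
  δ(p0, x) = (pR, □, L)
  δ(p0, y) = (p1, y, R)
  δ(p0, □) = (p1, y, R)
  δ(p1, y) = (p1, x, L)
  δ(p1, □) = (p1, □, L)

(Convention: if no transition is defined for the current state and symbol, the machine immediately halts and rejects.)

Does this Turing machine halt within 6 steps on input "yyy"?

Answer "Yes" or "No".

Execution trace:
Initial: [p0]yyy
Step 1: δ(p0, y) = (p1, y, R) → y[p1]yy
Step 2: δ(p1, y) = (p1, x, L) → [p1]yxy
Step 3: δ(p1, y) = (p1, x, L) → [p1]□xxy
Step 4: δ(p1, □) = (p1, □, L) → [p1]□□xxy
Step 5: δ(p1, □) = (p1, □, L) → [p1]□□□xxy
Step 6: δ(p1, □) = (p1, □, L) → [p1]□□□□xxy

The machine has not reached a halting state after 6 steps.
The machine did not halt within the 6-step bound.

Answer: No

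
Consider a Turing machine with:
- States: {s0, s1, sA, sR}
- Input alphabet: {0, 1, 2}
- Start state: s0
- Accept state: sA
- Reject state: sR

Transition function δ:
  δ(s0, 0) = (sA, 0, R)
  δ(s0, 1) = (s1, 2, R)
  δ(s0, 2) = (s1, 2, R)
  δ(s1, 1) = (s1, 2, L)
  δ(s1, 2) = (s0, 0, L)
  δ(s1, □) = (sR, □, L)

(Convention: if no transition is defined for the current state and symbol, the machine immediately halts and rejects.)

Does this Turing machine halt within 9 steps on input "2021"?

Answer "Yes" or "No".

Execution trace:
Initial: [s0]2021
Step 1: δ(s0, 2) = (s1, 2, R) → 2[s1]021

No transition is defined for δ(s1, 0). By convention the machine halts and rejects.
The machine halted after 1 step (within the 9-step bound).

Answer: Yes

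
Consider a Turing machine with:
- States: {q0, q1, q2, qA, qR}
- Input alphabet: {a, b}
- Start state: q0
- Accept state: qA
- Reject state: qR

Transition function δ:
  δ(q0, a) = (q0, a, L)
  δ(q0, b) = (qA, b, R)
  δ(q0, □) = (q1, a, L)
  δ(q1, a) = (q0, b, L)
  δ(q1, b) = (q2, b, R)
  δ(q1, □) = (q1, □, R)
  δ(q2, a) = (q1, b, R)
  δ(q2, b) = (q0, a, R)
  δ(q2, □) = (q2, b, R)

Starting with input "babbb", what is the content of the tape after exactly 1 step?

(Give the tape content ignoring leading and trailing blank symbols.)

Execution trace:
Initial: [q0]babbb
Step 1: δ(q0, b) = (qA, b, R) → b[qA]abbb

The machine reaches the accept state qA and halts.

After 1 step, the tape (ignoring leading/trailing blanks) is: babbb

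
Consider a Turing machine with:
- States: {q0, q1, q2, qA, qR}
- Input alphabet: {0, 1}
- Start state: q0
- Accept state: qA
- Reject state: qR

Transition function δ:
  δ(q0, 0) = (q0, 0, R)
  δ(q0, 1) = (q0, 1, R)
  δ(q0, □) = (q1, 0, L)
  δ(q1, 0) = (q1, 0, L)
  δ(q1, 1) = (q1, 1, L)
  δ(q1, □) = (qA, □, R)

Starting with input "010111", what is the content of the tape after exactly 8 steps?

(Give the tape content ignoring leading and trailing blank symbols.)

Execution trace:
Initial: [q0]010111
Step 1: δ(q0, 0) = (q0, 0, R) → 0[q0]10111
Step 2: δ(q0, 1) = (q0, 1, R) → 01[q0]0111
Step 3: δ(q0, 0) = (q0, 0, R) → 010[q0]111
Step 4: δ(q0, 1) = (q0, 1, R) → 0101[q0]11
Step 5: δ(q0, 1) = (q0, 1, R) → 01011[q0]1
Step 6: δ(q0, 1) = (q0, 1, R) → 010111[q0]□
Step 7: δ(q0, □) = (q1, 0, L) → 01011[q1]10
Step 8: δ(q1, 1) = (q1, 1, L) → 0101[q1]110

After 8 steps, the tape (ignoring leading/trailing blanks) is: 0101110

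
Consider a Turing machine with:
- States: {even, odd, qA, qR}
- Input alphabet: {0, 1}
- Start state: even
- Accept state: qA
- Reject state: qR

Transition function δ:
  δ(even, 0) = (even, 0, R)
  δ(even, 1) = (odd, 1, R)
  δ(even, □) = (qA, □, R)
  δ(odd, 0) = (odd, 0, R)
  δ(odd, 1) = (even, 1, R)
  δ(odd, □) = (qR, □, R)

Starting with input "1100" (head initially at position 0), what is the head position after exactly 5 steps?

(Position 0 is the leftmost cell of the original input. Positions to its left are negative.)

Execution trace (head position shown):
Step 0: [even]1100  (head at position 0)
Step 1: move right → 1[odd]100  (head at position 1)
Step 2: move right → 11[even]00  (head at position 2)
Step 3: move right → 110[even]0  (head at position 3)
Step 4: move right → 1100[even]□  (head at position 4)
Step 5: move right → 1100□[qA]□  (head at position 5)

After 5 steps, the head is at position 5.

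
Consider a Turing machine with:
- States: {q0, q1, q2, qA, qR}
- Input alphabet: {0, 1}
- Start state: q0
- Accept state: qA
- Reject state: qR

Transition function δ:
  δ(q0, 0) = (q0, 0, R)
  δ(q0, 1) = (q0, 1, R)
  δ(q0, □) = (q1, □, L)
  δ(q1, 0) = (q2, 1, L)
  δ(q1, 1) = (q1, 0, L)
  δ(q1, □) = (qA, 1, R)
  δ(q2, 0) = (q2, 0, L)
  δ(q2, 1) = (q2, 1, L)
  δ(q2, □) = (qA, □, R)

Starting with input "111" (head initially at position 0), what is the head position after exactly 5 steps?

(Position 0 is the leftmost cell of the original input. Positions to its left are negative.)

Execution trace (head position shown):
Step 0: [q0]111  (head at position 0)
Step 1: move right → 1[q0]11  (head at position 1)
Step 2: move right → 11[q0]1  (head at position 2)
Step 3: move right → 111[q0]□  (head at position 3)
Step 4: move left → 11[q1]1□  (head at position 2)
Step 5: move left → 1[q1]10□  (head at position 1)

After 5 steps, the head is at position 1.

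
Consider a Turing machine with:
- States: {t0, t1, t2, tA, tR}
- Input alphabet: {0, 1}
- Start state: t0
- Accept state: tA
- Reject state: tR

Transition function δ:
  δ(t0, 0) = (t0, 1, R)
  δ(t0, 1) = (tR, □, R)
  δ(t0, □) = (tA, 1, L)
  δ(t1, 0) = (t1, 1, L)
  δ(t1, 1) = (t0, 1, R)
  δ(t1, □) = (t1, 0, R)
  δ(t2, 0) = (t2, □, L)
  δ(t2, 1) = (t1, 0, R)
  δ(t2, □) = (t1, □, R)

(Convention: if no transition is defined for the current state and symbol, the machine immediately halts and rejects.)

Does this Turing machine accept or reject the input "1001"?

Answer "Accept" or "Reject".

Execution trace:
Initial: [t0]1001
Step 1: δ(t0, 1) = (tR, □, R) → □[tR]001

The machine reaches the reject state tR and halts.

Answer: Reject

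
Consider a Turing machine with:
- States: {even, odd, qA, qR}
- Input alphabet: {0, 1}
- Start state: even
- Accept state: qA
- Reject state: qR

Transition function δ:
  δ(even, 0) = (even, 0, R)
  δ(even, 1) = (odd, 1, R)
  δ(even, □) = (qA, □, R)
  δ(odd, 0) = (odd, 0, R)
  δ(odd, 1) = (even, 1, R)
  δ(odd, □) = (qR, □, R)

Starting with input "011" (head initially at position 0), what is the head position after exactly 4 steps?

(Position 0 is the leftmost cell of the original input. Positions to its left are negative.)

Execution trace (head position shown):
Step 0: [even]011  (head at position 0)
Step 1: move right → 0[even]11  (head at position 1)
Step 2: move right → 01[odd]1  (head at position 2)
Step 3: move right → 011[even]□  (head at position 3)
Step 4: move right → 011□[qA]□  (head at position 4)

After 4 steps, the head is at position 4.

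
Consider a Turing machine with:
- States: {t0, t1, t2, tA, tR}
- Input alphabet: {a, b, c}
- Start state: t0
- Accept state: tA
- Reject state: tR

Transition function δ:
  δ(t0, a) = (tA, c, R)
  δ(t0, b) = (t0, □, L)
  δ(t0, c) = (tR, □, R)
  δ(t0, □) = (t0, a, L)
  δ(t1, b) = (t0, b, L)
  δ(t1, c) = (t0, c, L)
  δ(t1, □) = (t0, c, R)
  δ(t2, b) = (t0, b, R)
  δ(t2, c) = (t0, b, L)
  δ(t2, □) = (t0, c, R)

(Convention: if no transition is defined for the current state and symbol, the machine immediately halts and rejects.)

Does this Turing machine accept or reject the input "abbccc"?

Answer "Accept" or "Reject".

Execution trace:
Initial: [t0]abbccc
Step 1: δ(t0, a) = (tA, c, R) → c[tA]bbccc

The machine reaches the accept state tA and halts.

Answer: Accept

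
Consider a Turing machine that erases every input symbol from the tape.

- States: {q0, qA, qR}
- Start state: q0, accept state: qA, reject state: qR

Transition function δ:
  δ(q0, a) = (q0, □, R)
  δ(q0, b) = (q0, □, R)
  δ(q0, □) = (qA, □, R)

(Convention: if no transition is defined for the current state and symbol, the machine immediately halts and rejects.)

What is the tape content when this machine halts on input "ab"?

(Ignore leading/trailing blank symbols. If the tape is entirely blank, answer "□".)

Execution trace:
Initial: [q0]ab
Step 1: δ(q0, a) = (q0, □, R) → □[q0]b
Step 2: δ(q0, b) = (q0, □, R) → □□[q0]□
Step 3: δ(q0, □) = (qA, □, R) → □□□[qA]□

The machine reaches the accept state qA and halts.

Final tape (ignoring leading/trailing blanks): □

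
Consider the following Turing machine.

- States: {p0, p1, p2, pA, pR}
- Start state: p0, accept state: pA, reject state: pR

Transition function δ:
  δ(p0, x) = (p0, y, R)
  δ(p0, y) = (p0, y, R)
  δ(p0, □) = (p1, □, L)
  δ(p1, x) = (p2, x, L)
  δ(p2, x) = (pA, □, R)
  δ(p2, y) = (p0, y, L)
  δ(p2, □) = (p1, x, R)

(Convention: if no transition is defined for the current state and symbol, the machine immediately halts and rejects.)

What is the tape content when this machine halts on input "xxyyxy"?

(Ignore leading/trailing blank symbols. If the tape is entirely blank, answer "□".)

Execution trace:
Initial: [p0]xxyyxy
Step 1: δ(p0, x) = (p0, y, R) → y[p0]xyyxy
Step 2: δ(p0, x) = (p0, y, R) → yy[p0]yyxy
Step 3: δ(p0, y) = (p0, y, R) → yyy[p0]yxy
Step 4: δ(p0, y) = (p0, y, R) → yyyy[p0]xy
Step 5: δ(p0, x) = (p0, y, R) → yyyyy[p0]y
Step 6: δ(p0, y) = (p0, y, R) → yyyyyy[p0]□
Step 7: δ(p0, □) = (p1, □, L) → yyyyy[p1]y□

No transition is defined for δ(p1, y). By convention the machine halts and rejects.

Final tape (ignoring leading/trailing blanks): yyyyyy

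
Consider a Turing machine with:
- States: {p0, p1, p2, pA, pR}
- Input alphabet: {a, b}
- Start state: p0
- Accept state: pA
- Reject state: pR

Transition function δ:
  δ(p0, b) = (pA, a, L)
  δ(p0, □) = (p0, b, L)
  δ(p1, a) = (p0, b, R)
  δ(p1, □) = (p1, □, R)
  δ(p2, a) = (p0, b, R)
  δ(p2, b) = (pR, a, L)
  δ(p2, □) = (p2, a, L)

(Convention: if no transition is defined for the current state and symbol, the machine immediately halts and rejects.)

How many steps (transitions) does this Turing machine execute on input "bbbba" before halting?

Execution trace:
Initial: [p0]bbbba
Step 1: δ(p0, b) = (pA, a, L) → [pA]□abbba

The machine reaches the accept state pA and halts.

The machine executed 1 step before halting.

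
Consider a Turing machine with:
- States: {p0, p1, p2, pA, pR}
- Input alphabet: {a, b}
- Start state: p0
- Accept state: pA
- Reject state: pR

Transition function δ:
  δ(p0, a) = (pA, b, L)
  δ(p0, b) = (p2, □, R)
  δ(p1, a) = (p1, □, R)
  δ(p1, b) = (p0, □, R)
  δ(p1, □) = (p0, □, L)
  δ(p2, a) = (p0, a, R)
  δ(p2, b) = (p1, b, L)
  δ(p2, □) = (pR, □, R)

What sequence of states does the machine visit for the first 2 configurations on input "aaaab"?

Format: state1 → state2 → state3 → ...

Execution trace:
Initial: [p0]aaaab
Step 1: δ(p0, a) = (pA, b, L) → [pA]□baaab

The machine reaches the accept state pA and halts.

State sequence: p0 → pA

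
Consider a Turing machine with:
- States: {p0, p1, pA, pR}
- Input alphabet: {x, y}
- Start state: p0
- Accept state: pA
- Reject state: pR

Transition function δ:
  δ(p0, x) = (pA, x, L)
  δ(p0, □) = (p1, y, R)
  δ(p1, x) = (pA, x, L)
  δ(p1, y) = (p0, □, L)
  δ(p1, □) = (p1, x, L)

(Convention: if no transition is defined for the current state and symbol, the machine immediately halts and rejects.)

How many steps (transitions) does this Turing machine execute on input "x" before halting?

Execution trace:
Initial: [p0]x
Step 1: δ(p0, x) = (pA, x, L) → [pA]□x

The machine reaches the accept state pA and halts.

The machine executed 1 step before halting.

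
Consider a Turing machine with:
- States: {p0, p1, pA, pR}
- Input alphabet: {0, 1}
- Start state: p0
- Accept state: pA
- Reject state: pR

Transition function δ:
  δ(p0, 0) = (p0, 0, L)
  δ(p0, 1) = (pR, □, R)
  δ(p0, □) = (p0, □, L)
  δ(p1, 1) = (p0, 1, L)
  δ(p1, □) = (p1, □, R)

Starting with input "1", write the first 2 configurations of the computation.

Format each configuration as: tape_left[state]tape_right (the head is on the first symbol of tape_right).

Transitions applied:
Step 1: δ(p0, 1) = (pR, □, R)

The first 2 configurations are:
[p0]1 ⊢ □[pR]□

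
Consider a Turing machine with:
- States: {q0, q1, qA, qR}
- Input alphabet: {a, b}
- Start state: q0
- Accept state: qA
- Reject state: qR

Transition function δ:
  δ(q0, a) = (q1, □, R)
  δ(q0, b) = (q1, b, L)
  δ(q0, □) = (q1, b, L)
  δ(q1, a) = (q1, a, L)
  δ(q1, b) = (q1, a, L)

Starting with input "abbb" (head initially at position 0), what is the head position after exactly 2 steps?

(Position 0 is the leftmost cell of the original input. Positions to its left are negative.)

Execution trace (head position shown):
Step 0: [q0]abbb  (head at position 0)
Step 1: move right → □[q1]bbb  (head at position 1)
Step 2: move left → [q1]□abb  (head at position 0)

After 2 steps, the head is at position 0.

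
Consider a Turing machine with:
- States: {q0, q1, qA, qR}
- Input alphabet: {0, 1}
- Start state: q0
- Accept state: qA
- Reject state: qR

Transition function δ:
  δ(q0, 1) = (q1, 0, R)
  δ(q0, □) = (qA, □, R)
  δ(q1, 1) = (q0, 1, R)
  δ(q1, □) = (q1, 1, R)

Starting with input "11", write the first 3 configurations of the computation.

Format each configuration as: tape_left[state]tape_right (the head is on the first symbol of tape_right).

Transitions applied:
Step 1: δ(q0, 1) = (q1, 0, R)
Step 2: δ(q1, 1) = (q0, 1, R)

The first 3 configurations are:
[q0]11 ⊢ 0[q1]1 ⊢ 01[q0]□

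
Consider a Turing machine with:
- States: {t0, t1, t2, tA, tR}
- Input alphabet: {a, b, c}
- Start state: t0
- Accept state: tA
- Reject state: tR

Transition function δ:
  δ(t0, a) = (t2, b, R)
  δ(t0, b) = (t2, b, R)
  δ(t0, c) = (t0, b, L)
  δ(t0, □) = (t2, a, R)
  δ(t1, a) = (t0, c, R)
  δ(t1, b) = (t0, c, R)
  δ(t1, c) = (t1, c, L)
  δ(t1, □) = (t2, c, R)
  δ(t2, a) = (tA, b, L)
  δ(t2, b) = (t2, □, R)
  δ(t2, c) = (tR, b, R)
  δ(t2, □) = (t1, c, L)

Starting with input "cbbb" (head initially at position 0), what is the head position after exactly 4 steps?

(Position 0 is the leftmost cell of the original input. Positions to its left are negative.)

Execution trace (head position shown):
Step 0: [t0]cbbb  (head at position 0)
Step 1: move left → [t0]□bbbb  (head at position -1)
Step 2: move right → a[t2]bbbb  (head at position 0)
Step 3: move right → a□[t2]bbb  (head at position 1)
Step 4: move right → a□□[t2]bb  (head at position 2)

After 4 steps, the head is at position 2.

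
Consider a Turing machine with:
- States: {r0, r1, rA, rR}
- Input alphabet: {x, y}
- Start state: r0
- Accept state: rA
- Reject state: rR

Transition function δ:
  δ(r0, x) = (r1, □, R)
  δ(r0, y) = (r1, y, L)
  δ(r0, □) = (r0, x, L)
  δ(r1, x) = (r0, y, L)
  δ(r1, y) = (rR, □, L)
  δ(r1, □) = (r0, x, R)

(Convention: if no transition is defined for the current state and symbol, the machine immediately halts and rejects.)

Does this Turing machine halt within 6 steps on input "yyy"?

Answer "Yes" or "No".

Execution trace:
Initial: [r0]yyy
Step 1: δ(r0, y) = (r1, y, L) → [r1]□yyy
Step 2: δ(r1, □) = (r0, x, R) → x[r0]yyy
Step 3: δ(r0, y) = (r1, y, L) → [r1]xyyy
Step 4: δ(r1, x) = (r0, y, L) → [r0]□yyyy
Step 5: δ(r0, □) = (r0, x, L) → [r0]□xyyyy
Step 6: δ(r0, □) = (r0, x, L) → [r0]□xxyyyy

The machine has not reached a halting state after 6 steps.
The machine did not halt within the 6-step bound.

Answer: No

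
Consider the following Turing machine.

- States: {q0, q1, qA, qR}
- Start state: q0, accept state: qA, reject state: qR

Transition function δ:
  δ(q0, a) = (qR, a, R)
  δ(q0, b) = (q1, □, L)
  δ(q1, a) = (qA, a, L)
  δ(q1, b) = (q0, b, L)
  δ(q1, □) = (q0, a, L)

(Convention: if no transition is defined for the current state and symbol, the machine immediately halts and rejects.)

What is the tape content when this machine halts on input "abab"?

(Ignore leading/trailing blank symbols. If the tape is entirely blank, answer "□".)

Execution trace:
Initial: [q0]abab
Step 1: δ(q0, a) = (qR, a, R) → a[qR]bab

The machine reaches the reject state qR and halts.

Final tape (ignoring leading/trailing blanks): abab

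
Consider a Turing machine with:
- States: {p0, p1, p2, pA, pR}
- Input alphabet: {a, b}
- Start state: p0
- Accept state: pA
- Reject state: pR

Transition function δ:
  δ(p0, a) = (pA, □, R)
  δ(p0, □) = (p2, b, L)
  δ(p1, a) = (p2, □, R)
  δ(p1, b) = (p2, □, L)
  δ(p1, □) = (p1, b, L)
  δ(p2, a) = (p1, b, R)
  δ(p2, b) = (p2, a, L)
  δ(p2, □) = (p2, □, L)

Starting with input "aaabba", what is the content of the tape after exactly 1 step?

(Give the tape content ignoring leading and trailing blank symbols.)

Execution trace:
Initial: [p0]aaabba
Step 1: δ(p0, a) = (pA, □, R) → □[pA]aabba

The machine reaches the accept state pA and halts.

After 1 step, the tape (ignoring leading/trailing blanks) is: aabba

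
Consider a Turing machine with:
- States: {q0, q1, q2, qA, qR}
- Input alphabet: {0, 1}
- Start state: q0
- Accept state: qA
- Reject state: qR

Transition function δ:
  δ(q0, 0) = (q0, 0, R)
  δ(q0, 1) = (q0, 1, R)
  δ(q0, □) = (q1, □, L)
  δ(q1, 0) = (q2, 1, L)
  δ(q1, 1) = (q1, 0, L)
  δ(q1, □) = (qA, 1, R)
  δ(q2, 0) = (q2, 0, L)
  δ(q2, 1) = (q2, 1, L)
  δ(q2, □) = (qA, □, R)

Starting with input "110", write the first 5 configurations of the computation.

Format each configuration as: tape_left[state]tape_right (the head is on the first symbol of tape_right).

Transitions applied:
Step 1: δ(q0, 1) = (q0, 1, R)
Step 2: δ(q0, 1) = (q0, 1, R)
Step 3: δ(q0, 0) = (q0, 0, R)
Step 4: δ(q0, □) = (q1, □, L)

The first 5 configurations are:
[q0]110 ⊢ 1[q0]10 ⊢ 11[q0]0 ⊢ 110[q0]□ ⊢ 11[q1]0□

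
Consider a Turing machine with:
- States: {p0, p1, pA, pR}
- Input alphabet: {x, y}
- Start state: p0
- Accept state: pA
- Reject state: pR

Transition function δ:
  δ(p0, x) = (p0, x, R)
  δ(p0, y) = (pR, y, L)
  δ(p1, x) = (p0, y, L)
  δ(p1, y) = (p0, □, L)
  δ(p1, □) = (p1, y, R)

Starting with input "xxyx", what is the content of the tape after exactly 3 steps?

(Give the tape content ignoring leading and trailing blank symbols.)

Execution trace:
Initial: [p0]xxyx
Step 1: δ(p0, x) = (p0, x, R) → x[p0]xyx
Step 2: δ(p0, x) = (p0, x, R) → xx[p0]yx
Step 3: δ(p0, y) = (pR, y, L) → x[pR]xyx

The machine reaches the reject state pR and halts.

After 3 steps, the tape (ignoring leading/trailing blanks) is: xxyx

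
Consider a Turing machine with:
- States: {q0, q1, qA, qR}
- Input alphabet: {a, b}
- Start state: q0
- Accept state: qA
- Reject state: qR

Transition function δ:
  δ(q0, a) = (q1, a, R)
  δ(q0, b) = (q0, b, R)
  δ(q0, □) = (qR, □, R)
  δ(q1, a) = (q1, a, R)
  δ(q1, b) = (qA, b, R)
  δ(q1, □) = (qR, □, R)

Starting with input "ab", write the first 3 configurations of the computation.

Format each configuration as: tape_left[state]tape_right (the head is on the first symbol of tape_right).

Transitions applied:
Step 1: δ(q0, a) = (q1, a, R)
Step 2: δ(q1, b) = (qA, b, R)

The first 3 configurations are:
[q0]ab ⊢ a[q1]b ⊢ ab[qA]□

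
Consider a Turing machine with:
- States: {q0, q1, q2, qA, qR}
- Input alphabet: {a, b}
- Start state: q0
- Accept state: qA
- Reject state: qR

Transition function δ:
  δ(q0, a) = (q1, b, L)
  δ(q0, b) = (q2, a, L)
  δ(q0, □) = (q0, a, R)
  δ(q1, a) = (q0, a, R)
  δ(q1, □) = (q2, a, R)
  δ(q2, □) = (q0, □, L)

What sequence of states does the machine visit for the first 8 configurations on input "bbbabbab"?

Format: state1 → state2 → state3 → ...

Execution trace:
Initial: [q0]bbbabbab
Step 1: δ(q0, b) = (q2, a, L) → [q2]□abbabbab
Step 2: δ(q2, □) = (q0, □, L) → [q0]□□abbabbab
Step 3: δ(q0, □) = (q0, a, R) → a[q0]□abbabbab
Step 4: δ(q0, □) = (q0, a, R) → aa[q0]abbabbab
Step 5: δ(q0, a) = (q1, b, L) → a[q1]abbbabbab
Step 6: δ(q1, a) = (q0, a, R) → aa[q0]bbbabbab
Step 7: δ(q0, b) = (q2, a, L) → a[q2]aabbabbab

No transition is defined for δ(q2, a). By convention the machine halts and rejects.

State sequence: q0 → q2 → q0 → q0 → q0 → q1 → q0 → q2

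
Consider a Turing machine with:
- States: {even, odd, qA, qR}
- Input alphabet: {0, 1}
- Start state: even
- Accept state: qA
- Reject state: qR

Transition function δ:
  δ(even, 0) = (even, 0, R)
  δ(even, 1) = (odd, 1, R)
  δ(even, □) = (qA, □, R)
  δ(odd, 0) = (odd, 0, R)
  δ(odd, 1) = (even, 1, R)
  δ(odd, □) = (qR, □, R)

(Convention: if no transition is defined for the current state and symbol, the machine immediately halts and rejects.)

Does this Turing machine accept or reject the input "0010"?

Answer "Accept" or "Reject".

Execution trace:
Initial: [even]0010
Step 1: δ(even, 0) = (even, 0, R) → 0[even]010
Step 2: δ(even, 0) = (even, 0, R) → 00[even]10
Step 3: δ(even, 1) = (odd, 1, R) → 001[odd]0
Step 4: δ(odd, 0) = (odd, 0, R) → 0010[odd]□
Step 5: δ(odd, □) = (qR, □, R) → 0010□[qR]□

The machine reaches the reject state qR and halts.

Answer: Reject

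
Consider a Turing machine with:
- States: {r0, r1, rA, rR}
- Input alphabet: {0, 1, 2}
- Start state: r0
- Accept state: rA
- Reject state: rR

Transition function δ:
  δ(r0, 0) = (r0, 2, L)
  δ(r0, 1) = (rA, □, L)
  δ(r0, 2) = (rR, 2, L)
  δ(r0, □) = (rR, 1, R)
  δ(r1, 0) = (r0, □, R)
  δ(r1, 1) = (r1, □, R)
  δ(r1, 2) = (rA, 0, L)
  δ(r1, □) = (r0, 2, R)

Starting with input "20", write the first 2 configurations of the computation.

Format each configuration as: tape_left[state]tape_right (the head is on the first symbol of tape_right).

Transitions applied:
Step 1: δ(r0, 2) = (rR, 2, L)

The first 2 configurations are:
[r0]20 ⊢ [rR]□20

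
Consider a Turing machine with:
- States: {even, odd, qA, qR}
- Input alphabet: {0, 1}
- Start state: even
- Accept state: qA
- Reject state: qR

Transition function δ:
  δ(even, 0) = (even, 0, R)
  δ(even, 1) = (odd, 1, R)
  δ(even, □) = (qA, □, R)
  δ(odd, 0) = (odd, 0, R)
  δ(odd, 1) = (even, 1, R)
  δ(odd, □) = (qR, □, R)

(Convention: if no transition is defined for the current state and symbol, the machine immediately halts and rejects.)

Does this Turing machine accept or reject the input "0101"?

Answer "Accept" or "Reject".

Execution trace:
Initial: [even]0101
Step 1: δ(even, 0) = (even, 0, R) → 0[even]101
Step 2: δ(even, 1) = (odd, 1, R) → 01[odd]01
Step 3: δ(odd, 0) = (odd, 0, R) → 010[odd]1
Step 4: δ(odd, 1) = (even, 1, R) → 0101[even]□
Step 5: δ(even, □) = (qA, □, R) → 0101□[qA]□

The machine reaches the accept state qA and halts.

Answer: Accept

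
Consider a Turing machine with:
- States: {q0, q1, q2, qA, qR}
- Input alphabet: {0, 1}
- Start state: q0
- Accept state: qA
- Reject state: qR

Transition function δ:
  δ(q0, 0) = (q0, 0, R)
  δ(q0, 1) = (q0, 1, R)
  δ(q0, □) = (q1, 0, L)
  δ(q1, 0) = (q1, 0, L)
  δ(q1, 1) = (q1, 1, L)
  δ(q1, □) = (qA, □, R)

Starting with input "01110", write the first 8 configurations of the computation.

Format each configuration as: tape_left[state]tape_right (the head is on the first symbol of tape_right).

Transitions applied:
Step 1: δ(q0, 0) = (q0, 0, R)
Step 2: δ(q0, 1) = (q0, 1, R)
Step 3: δ(q0, 1) = (q0, 1, R)
Step 4: δ(q0, 1) = (q0, 1, R)
Step 5: δ(q0, 0) = (q0, 0, R)
Step 6: δ(q0, □) = (q1, 0, L)
Step 7: δ(q1, 0) = (q1, 0, L)

The first 8 configurations are:
[q0]01110 ⊢ 0[q0]1110 ⊢ 01[q0]110 ⊢ 011[q0]10 ⊢ 0111[q0]0 ⊢ 01110[q0]□ ⊢ 0111[q1]00 ⊢ 011[q1]100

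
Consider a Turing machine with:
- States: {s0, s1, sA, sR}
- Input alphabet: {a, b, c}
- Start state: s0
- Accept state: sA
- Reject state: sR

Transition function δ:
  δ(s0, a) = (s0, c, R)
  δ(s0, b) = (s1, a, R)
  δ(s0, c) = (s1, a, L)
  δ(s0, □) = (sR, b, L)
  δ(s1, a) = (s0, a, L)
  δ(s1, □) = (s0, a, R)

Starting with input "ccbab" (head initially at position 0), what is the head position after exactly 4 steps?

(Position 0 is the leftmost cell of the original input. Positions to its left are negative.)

Execution trace (head position shown):
Step 0: [s0]ccbab  (head at position 0)
Step 1: move left → [s1]□acbab  (head at position -1)
Step 2: move right → a[s0]acbab  (head at position 0)
Step 3: move right → ac[s0]cbab  (head at position 1)
Step 4: move left → a[s1]cabab  (head at position 0)

After 4 steps, the head is at position 0.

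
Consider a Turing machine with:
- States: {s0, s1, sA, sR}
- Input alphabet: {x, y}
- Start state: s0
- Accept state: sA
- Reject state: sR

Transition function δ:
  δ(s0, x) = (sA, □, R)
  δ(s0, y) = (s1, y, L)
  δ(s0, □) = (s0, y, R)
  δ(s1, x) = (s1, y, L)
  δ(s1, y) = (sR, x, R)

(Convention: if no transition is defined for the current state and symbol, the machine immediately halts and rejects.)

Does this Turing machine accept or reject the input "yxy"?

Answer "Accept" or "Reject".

Execution trace:
Initial: [s0]yxy
Step 1: δ(s0, y) = (s1, y, L) → [s1]□yxy

No transition is defined for δ(s1, □). By convention the machine halts and rejects.

Answer: Reject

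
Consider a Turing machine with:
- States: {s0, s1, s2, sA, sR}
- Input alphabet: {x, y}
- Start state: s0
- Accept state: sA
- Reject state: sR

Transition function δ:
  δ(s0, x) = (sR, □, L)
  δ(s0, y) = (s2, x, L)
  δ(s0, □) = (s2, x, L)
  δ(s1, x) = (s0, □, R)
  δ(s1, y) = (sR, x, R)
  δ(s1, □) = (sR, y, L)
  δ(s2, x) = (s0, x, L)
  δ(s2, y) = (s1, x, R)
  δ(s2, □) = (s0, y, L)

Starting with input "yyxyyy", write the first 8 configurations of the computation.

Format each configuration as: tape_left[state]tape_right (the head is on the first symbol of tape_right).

Transitions applied:
Step 1: δ(s0, y) = (s2, x, L)
Step 2: δ(s2, □) = (s0, y, L)
Step 3: δ(s0, □) = (s2, x, L)
Step 4: δ(s2, □) = (s0, y, L)
Step 5: δ(s0, □) = (s2, x, L)
Step 6: δ(s2, □) = (s0, y, L)
Step 7: δ(s0, □) = (s2, x, L)

The first 8 configurations are:
[s0]yyxyyy ⊢ [s2]□xyxyyy ⊢ [s0]□yxyxyyy ⊢ [s2]□xyxyxyyy ⊢ [s0]□yxyxyxyyy ⊢ [s2]□xyxyxyxyyy ⊢ [s0]□yxyxyxyxyyy ⊢ [s2]□xyxyxyxyxyyy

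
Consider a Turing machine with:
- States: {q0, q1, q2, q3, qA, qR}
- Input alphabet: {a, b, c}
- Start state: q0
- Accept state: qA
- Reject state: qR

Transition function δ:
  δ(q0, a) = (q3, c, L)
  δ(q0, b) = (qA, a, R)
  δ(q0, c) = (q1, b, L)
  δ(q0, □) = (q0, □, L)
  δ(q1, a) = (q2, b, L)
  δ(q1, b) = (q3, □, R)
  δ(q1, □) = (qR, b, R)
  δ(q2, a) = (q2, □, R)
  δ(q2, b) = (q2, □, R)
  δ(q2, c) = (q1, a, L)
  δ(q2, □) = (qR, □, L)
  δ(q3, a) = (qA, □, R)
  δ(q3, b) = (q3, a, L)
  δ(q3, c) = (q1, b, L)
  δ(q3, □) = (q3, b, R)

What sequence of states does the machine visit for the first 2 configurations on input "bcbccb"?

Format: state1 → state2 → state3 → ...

Execution trace:
Initial: [q0]bcbccb
Step 1: δ(q0, b) = (qA, a, R) → a[qA]cbccb

The machine reaches the accept state qA and halts.

State sequence: q0 → qA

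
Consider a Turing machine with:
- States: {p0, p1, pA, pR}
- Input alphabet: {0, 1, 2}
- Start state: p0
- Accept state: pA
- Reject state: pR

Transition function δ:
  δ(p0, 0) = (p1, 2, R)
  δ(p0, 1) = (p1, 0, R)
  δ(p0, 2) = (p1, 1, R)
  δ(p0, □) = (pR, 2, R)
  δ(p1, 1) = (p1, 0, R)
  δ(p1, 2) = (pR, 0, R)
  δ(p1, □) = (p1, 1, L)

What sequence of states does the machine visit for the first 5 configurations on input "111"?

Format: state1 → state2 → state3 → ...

Execution trace:
Initial: [p0]111
Step 1: δ(p0, 1) = (p1, 0, R) → 0[p1]11
Step 2: δ(p1, 1) = (p1, 0, R) → 00[p1]1
Step 3: δ(p1, 1) = (p1, 0, R) → 000[p1]□
Step 4: δ(p1, □) = (p1, 1, L) → 00[p1]01

No transition is defined for δ(p1, 0). By convention the machine halts and rejects.

State sequence: p0 → p1 → p1 → p1 → p1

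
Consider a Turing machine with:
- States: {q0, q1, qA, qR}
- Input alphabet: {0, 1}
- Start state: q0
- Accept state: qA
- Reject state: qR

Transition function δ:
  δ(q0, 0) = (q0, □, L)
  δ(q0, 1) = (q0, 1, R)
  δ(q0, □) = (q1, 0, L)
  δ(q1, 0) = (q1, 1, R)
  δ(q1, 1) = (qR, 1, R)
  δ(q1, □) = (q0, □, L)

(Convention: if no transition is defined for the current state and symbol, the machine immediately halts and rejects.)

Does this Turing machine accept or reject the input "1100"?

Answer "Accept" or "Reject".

Execution trace:
Initial: [q0]1100
Step 1: δ(q0, 1) = (q0, 1, R) → 1[q0]100
Step 2: δ(q0, 1) = (q0, 1, R) → 11[q0]00
Step 3: δ(q0, 0) = (q0, □, L) → 1[q0]1□0
Step 4: δ(q0, 1) = (q0, 1, R) → 11[q0]□0
Step 5: δ(q0, □) = (q1, 0, L) → 1[q1]100
Step 6: δ(q1, 1) = (qR, 1, R) → 11[qR]00

The machine reaches the reject state qR and halts.

Answer: Reject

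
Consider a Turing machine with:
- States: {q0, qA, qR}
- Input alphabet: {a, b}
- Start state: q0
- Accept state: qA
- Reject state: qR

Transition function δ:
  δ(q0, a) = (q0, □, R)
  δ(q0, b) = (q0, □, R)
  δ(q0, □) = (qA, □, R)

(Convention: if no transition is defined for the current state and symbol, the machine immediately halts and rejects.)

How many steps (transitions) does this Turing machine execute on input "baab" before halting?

Execution trace:
Initial: [q0]baab
Step 1: δ(q0, b) = (q0, □, R) → □[q0]aab
Step 2: δ(q0, a) = (q0, □, R) → □□[q0]ab
Step 3: δ(q0, a) = (q0, □, R) → □□□[q0]b
Step 4: δ(q0, b) = (q0, □, R) → □□□□[q0]□
Step 5: δ(q0, □) = (qA, □, R) → □□□□□[qA]□

The machine reaches the accept state qA and halts.

The machine executed 5 steps before halting.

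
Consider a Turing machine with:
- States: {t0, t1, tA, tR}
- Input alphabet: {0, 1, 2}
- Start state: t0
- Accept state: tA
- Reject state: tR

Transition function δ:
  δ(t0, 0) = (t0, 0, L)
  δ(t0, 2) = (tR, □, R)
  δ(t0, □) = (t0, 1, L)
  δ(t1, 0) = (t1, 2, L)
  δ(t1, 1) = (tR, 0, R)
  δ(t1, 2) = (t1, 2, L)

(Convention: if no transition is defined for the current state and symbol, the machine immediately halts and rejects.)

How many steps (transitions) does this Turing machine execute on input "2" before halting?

Execution trace:
Initial: [t0]2
Step 1: δ(t0, 2) = (tR, □, R) → □[tR]□

The machine reaches the reject state tR and halts.

The machine executed 1 step before halting.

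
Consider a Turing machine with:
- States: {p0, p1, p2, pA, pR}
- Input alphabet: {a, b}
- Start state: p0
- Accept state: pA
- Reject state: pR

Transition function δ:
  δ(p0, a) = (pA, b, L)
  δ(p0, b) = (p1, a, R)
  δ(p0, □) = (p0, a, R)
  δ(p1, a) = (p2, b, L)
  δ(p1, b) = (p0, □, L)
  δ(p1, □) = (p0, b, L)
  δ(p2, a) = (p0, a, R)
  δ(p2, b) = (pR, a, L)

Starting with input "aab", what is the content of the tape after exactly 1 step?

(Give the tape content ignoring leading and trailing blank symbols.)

Execution trace:
Initial: [p0]aab
Step 1: δ(p0, a) = (pA, b, L) → [pA]□bab

The machine reaches the accept state pA and halts.

After 1 step, the tape (ignoring leading/trailing blanks) is: bab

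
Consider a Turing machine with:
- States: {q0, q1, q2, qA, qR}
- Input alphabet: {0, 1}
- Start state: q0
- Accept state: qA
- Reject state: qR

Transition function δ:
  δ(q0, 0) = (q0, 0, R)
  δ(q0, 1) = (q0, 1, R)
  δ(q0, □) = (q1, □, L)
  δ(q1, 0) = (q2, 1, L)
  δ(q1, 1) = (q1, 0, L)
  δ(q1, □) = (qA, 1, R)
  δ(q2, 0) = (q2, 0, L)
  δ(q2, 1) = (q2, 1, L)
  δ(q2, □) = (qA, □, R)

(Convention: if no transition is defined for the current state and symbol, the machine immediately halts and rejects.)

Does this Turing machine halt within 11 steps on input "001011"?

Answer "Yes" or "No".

Execution trace:
Initial: [q0]001011
Step 1: δ(q0, 0) = (q0, 0, R) → 0[q0]01011
Step 2: δ(q0, 0) = (q0, 0, R) → 00[q0]1011
Step 3: δ(q0, 1) = (q0, 1, R) → 001[q0]011
Step 4: δ(q0, 0) = (q0, 0, R) → 0010[q0]11
Step 5: δ(q0, 1) = (q0, 1, R) → 00101[q0]1
Step 6: δ(q0, 1) = (q0, 1, R) → 001011[q0]□
Step 7: δ(q0, □) = (q1, □, L) → 00101[q1]1□
Step 8: δ(q1, 1) = (q1, 0, L) → 0010[q1]10□
Step 9: δ(q1, 1) = (q1, 0, L) → 001[q1]000□
Step 10: δ(q1, 0) = (q2, 1, L) → 00[q2]1100□
Step 11: δ(q2, 1) = (q2, 1, L) → 0[q2]01100□

The machine has not reached a halting state after 11 steps.
The machine did not halt within the 11-step bound.

Answer: No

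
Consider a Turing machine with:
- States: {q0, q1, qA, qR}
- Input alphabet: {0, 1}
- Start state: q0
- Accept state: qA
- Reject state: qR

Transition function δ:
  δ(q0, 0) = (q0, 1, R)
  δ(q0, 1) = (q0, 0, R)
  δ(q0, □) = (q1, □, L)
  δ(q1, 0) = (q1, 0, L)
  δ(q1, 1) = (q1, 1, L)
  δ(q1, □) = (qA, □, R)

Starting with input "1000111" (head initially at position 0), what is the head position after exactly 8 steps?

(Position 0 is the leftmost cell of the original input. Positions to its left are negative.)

Execution trace (head position shown):
Step 0: [q0]1000111  (head at position 0)
Step 1: move right → 0[q0]000111  (head at position 1)
Step 2: move right → 01[q0]00111  (head at position 2)
Step 3: move right → 011[q0]0111  (head at position 3)
Step 4: move right → 0111[q0]111  (head at position 4)
Step 5: move right → 01110[q0]11  (head at position 5)
Step 6: move right → 011100[q0]1  (head at position 6)
Step 7: move right → 0111000[q0]□  (head at position 7)
Step 8: move left → 011100[q1]0□  (head at position 6)

After 8 steps, the head is at position 6.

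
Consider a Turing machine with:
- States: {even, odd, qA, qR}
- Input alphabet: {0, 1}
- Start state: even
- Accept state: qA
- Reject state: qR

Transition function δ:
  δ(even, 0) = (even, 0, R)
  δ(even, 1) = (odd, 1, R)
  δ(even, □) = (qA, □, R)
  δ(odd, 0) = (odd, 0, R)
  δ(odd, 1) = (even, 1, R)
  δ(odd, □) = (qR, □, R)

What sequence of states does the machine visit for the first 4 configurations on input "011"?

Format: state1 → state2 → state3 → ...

Execution trace:
Initial: [even]011
Step 1: δ(even, 0) = (even, 0, R) → 0[even]11
Step 2: δ(even, 1) = (odd, 1, R) → 01[odd]1
Step 3: δ(odd, 1) = (even, 1, R) → 011[even]□

State sequence: even → even → odd → even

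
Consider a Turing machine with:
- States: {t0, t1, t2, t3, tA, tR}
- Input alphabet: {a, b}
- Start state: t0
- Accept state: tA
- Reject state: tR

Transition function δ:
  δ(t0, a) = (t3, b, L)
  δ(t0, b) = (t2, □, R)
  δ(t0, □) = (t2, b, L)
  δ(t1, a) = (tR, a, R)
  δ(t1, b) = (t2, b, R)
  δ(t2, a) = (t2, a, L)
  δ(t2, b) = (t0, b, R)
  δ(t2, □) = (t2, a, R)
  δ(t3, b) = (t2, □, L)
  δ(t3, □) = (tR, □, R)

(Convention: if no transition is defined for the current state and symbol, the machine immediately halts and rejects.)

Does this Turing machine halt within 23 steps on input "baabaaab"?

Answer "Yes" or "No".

Execution trace:
Initial: [t0]baabaaab
Step 1: δ(t0, b) = (t2, □, R) → □[t2]aabaaab
Step 2: δ(t2, a) = (t2, a, L) → [t2]□aabaaab
Step 3: δ(t2, □) = (t2, a, R) → a[t2]aabaaab
Step 4: δ(t2, a) = (t2, a, L) → [t2]aaabaaab
Step 5: δ(t2, a) = (t2, a, L) → [t2]□aaabaaab
Step 6: δ(t2, □) = (t2, a, R) → a[t2]aaabaaab
Step 7: δ(t2, a) = (t2, a, L) → [t2]aaaabaaab
Step 8: δ(t2, a) = (t2, a, L) → [t2]□aaaabaaab
Step 9: δ(t2, □) = (t2, a, R) → a[t2]aaaabaaab
Step 10: δ(t2, a) = (t2, a, L) → [t2]aaaaabaaab
Step 11: δ(t2, a) = (t2, a, L) → [t2]□aaaaabaaab
Step 12: δ(t2, □) = (t2, a, R) → a[t2]aaaaabaaab
Step 13: δ(t2, a) = (t2, a, L) → [t2]aaaaaabaaab
Step 14: δ(t2, a) = (t2, a, L) → [t2]□aaaaaabaaab
Step 15: δ(t2, □) = (t2, a, R) → a[t2]aaaaaabaaab
Step 16: δ(t2, a) = (t2, a, L) → [t2]aaaaaaabaaab
Step 17: δ(t2, a) = (t2, a, L) → [t2]□aaaaaaabaaab
Step 18: δ(t2, □) = (t2, a, R) → a[t2]aaaaaaabaaab
Step 19: δ(t2, a) = (t2, a, L) → [t2]aaaaaaaabaaab
Step 20: δ(t2, a) = (t2, a, L) → [t2]□aaaaaaaabaaab
Step 21: δ(t2, □) = (t2, a, R) → a[t2]aaaaaaaabaaab
Step 22: δ(t2, a) = (t2, a, L) → [t2]aaaaaaaaabaaab
Step 23: δ(t2, a) = (t2, a, L) → [t2]□aaaaaaaaabaaab

The machine has not reached a halting state after 23 steps.
The machine did not halt within the 23-step bound.

Answer: No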